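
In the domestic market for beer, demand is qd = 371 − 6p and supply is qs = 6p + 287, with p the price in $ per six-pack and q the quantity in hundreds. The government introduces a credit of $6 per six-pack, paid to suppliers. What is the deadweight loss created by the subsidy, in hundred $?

Before the subsidy: set 371 − 6p = 6p + 287 → p* = $7, q* = 329.
With a per-unit subsidy paid to suppliers, each receives p + 6 per unit sold, so supply becomes qs = 6(p + 6) + 287.
Solving gives q = 347 with consumers paying $4 and suppliers receiving $10 (the $6 wedge).
Quantity rises by |ΔQ| = |329 − 347| = 18.
DWL = ½ · t · |ΔQ| = ½ · 6 · 18 = $54.

Deadweight loss = $54 hundred.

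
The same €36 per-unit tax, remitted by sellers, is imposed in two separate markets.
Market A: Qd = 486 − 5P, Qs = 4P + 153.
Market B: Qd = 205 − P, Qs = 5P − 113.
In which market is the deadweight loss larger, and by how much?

Market A, by €900.

Market A: pre-tax P* = €37, Q* = 301; post-tax Q = 221; deadweight loss = €1440.
Market B: pre-tax P* = €53, Q* = 152; post-tax Q = 122; deadweight loss = €540.
Difference: €1440 vs €540 → market A is larger by €900.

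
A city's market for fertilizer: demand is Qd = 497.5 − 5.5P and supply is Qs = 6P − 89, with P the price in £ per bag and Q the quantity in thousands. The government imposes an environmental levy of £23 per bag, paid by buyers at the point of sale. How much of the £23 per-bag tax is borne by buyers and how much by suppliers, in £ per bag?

Buyers bear £12 per bag; suppliers bear £11 per bag.

Before the tax: set 497.5 − 5.5P = 6P − 89 → P* = £51, Q* = 217.
With the tax collected from buyers, demand (in seller-price terms) shifts: Qd = 497.5 − 5.5(P + 23).
New equilibrium: buyers pay £63, suppliers receive £40, Q = 151. (Wedge: Pb − Ps = 23.)
Burden on buyers: £12; on suppliers: £11. (They sum to £23.)
The less price-elastic side of the market bears the larger share of a per-unit tax.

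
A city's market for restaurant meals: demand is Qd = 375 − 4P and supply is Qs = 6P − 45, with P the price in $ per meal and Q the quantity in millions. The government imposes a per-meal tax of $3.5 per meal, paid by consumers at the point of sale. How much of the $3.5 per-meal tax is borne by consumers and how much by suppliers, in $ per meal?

Consumers bear $2.1 per meal; suppliers bear $1.4 per meal.

Before the tax: set 375 − 4P = 6P − 45 → P* = $42, Q* = 207.
With the tax collected from consumers, demand (in seller-price terms) shifts: Qd = 375 − 4(P + 3.5).
New equilibrium: consumers pay $44.1, suppliers receive $40.6, Q = 198.6. (Wedge: Pb − Ps = 3.5.)
Burden on consumers: $2.1; on suppliers: $1.4. (They sum to $3.5.)
The less price-elastic side of the market bears the larger share of a per-unit tax.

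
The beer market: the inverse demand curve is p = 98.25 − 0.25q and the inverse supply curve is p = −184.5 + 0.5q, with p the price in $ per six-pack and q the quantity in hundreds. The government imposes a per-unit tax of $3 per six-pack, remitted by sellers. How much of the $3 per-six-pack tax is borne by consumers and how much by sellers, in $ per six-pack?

Consumers bear $1 per six-pack; sellers bear $2 per six-pack.

Rewrite in direct form: qd = 393 − 4p and qs = 2p + 369.
Before the tax: set 393 − 4p = 2p + 369 → p* = $4, q* = 377.
With the tax collected from sellers, supply shifts: qs = 2(p − 3) + 369.
New equilibrium: consumers pay $5, sellers receive $2, q = 373. (Wedge: pb − ps = 3.)
Burden on consumers: $1; on sellers: $2. (They sum to $3.)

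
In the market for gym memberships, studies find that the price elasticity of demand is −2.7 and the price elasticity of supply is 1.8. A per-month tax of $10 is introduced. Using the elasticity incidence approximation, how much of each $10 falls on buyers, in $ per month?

Incidence ratio: buyers' share ≈ εs / (εs + |εd|) = 1.8 / (1.8 + 2.7) = 0.4.
So buyers bear ≈ 0.4 × $10 = $4; sellers bear $6.

Buyers bear ≈ $4 per month.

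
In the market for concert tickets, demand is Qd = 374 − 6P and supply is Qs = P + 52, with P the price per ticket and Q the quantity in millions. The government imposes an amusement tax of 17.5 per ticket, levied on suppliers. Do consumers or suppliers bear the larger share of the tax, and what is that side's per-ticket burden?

Suppliers bear the larger share: 15 per ticket.

Without the tax, 374 − 6P = P + 52 gives 7P = 322, so P* = 46 and Q* = 98.
With the tax collected from suppliers, supply shifts: Qs = (P − 17.5) + 52.
Solving gives Q = 83 with consumers paying 48.5 and suppliers receiving 31 (the 17.5 wedge).
Per-ticket burden: consumers 2.5, suppliers 15.
Suppliers take the larger share because supply is less price-elastic here (demand slope 6 vs supply slope 1).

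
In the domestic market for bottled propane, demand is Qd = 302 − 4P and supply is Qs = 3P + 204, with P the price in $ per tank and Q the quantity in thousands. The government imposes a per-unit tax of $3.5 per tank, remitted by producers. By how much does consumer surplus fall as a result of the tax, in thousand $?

Before the tax: set 302 − 4P = 3P + 204 → P* = $14, Q* = 246.
With the tax collected from producers, supply shifts: Qs = 3(P − 3.5) + 204.
New equilibrium: buyers pay $15.5, producers receive $12, Q = 240. (Wedge: Pb − Ps = 3.5.)
ΔCS is the trapezoid between Q = 240 and Q = 246 of height $1.5: ½ · (246 + 240) · 1.5 = $364.5.

Consumer surplus falls by $364.5 thousand.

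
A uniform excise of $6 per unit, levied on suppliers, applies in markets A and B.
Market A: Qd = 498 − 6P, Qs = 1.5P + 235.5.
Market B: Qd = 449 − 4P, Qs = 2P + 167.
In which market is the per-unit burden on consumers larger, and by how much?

Market B, by $0.8.

Market A: pre-tax P* = $35, Q* = 288; post-tax Q = 280.8; per-unit burden on consumers = $1.2.
Market B: pre-tax P* = $47, Q* = 261; post-tax Q = 253; per-unit burden on consumers = $2.
Difference: $1.2 vs $2 → market B is larger by $0.8.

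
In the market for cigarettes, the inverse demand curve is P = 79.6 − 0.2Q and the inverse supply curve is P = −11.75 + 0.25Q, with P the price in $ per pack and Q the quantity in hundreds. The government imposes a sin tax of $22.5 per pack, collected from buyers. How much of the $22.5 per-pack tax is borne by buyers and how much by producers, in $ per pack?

Buyers bear $10 per pack; producers bear $12.5 per pack.

Rewrite in direct form: Qd = 398 − 5P and Qs = 4P + 47.
Without the tax, 398 − 5P = 4P + 47 gives 9P = 351, so P* = $39 and Q* = 203.
With the tax collected from buyers, demand (in seller-price terms) shifts: Qd = 398 − 5(P + 22.5).
Solving gives Q = 153 with buyers paying $49 and producers receiving $26.5 (the $22.5 wedge).
Burden on buyers: $10; on producers: $12.5. (They sum to $22.5.)
The less price-elastic side of the market bears the larger share of a per-unit tax.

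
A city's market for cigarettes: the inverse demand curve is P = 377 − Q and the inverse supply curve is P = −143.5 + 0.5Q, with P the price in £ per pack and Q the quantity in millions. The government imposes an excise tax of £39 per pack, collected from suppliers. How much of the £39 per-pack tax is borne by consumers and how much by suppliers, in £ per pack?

Rewrite in direct form: Qd = 377 − P and Qs = 2P + 287.
Before the tax: set 377 − P = 2P + 287 → P* = £30, Q* = 347.
With the tax collected from suppliers, supply shifts: Qs = 2(P − 39) + 287.
Solving gives Q = 321 with consumers paying £56 and suppliers receiving £17 (the £39 wedge).
Burden on consumers: £26; on suppliers: £13. (They sum to £39.)

Consumers bear £26 per pack; suppliers bear £13 per pack.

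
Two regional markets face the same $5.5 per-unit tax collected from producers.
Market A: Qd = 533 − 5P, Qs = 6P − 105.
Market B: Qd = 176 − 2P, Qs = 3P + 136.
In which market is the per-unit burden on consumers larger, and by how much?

Market B, by $0.3.

Market A: pre-tax P* = $58, Q* = 243; post-tax Q = 228; per-unit burden on consumers = $3.
Market B: pre-tax P* = $8, Q* = 160; post-tax Q = 153.4; per-unit burden on consumers = $3.3.
Difference: $3 vs $3.3 → market B is larger by $0.3.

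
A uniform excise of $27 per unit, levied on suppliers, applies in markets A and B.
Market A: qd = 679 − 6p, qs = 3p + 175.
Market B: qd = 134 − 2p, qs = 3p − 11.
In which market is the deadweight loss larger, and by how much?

Market A: pre-tax p* = $56, q* = 343; post-tax q = 289; deadweight loss = $729.
Market B: pre-tax p* = $29, q* = 76; post-tax q = 43.6; deadweight loss = $437.4.
Difference: $729 vs $437.4 → market A is larger by $291.6.

Market A, by $291.6.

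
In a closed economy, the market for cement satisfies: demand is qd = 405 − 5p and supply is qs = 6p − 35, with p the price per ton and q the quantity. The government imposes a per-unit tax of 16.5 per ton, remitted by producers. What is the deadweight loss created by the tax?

Without the tax, 405 − 5p = 6p − 35 gives 11p = 440, so p* = 40 and q* = 205.
With the tax collected from producers, supply shifts: qs = 6(p − 16.5) − 35.
Solving gives q = 160 with buyers paying 49 and producers receiving 32.5 (the 16.5 wedge).
Quantity falls by |ΔQ| = |205 − 160| = 45.
DWL = ½ · t · |ΔQ| = ½ · 16.5 · 45 = 371.25.

Deadweight loss = 371.25.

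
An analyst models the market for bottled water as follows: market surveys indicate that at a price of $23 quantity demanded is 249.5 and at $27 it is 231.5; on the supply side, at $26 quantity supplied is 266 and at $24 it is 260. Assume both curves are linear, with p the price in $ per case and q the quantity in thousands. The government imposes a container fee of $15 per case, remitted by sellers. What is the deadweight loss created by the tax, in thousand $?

Demand slope: (231.5 − 249.5)/(27 − 23) = -4.5, so qd = 353 − 4.5p.
Supply slope: (260 − 266)/(24 − 26) = 3, so qs = 3p + 188.
Before the tax: set 353 − 4.5p = 3p + 188 → p* = $22, q* = 254.
With the tax collected from sellers, supply shifts: qs = 3(p − 15) + 188.
New equilibrium: buyers pay $28, sellers receive $13, q = 227. (Wedge: pb − ps = 15.)
Quantity falls by |ΔQ| = |254 − 227| = 27.
DWL = ½ · t · |ΔQ| = ½ · 15 · 27 = $202.5.

Deadweight loss = $202.5 thousand.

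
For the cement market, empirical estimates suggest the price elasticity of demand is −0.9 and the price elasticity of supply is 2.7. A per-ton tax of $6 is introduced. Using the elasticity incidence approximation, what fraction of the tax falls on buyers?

Buyers' share ≈ 0.75.

Incidence ratio: buyers' share ≈ εs / (εs + |εd|) = 2.7 / (2.7 + 0.9) = 0.75.
Supply is the more elastic side, so buyers bear the larger share.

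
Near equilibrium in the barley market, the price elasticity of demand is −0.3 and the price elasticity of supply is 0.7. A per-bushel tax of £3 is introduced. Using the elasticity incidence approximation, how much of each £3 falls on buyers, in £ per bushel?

Buyers bear ≈ £2.1 per bushel.

Incidence ratio: buyers' share ≈ εs / (εs + |εd|) = 0.7 / (0.7 + 0.3) = 0.7.
So buyers bear ≈ 0.7 × £3 = £2.1; suppliers bear £0.9.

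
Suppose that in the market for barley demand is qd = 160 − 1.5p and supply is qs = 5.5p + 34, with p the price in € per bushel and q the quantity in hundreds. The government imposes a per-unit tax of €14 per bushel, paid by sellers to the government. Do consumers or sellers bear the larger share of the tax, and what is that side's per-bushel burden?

Before the tax: set 160 − 1.5p = 5.5p + 34 → p* = €18, q* = 133.
With the tax collected from sellers, supply shifts: qs = 5.5(p − 14) + 34.
New equilibrium: consumers pay €29, sellers receive €15, q = 116.5. (Wedge: pb − ps = 14.)
Per-bushel burden: consumers €11, sellers €3.
Consumers take the larger share because demand is less price-elastic here (demand slope 1.5 vs supply slope 5.5).

Consumers bear the larger share: €11 per bushel.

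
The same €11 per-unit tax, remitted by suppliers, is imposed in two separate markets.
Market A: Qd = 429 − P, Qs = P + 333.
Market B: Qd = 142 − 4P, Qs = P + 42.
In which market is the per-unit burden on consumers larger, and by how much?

Market A, by €3.3.

Market A: pre-tax P* = €48, Q* = 381; post-tax Q = 375.5; per-unit burden on consumers = €5.5.
Market B: pre-tax P* = €20, Q* = 62; post-tax Q = 53.2; per-unit burden on consumers = €2.2.
Difference: €5.5 vs €2.2 → market A is larger by €3.3.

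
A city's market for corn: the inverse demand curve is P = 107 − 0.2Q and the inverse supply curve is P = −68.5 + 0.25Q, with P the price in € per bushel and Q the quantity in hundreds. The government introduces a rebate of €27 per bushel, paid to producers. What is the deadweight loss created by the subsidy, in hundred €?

Deadweight loss = €810 hundred.

Inverting to Q(P) form: Qd = 535 − 5P; Qs = 4P + 274.
Before the subsidy: set 535 − 5P = 4P + 274 → P* = €29, Q* = 390.
With a per-unit subsidy paid to producers, each receives P + 27 per unit sold, so supply becomes Qs = 4(P + 27) + 274.
New equilibrium: buyers pay €17, producers receive €44, Q = 450. (Wedge: Pb − Ps = −27.)
Quantity rises by |ΔQ| = |390 − 450| = 60.
DWL = ½ · t · |ΔQ| = ½ · 27 · 60 = €810.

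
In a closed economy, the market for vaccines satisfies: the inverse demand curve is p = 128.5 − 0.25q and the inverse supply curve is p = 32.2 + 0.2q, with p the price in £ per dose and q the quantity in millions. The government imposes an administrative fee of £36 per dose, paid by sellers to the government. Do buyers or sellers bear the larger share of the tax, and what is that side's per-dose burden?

Inverting to q(p) form: qd = 514 − 4p; qs = 5p − 161.
Before the tax: set 514 − 4p = 5p − 161 → p* = £75, q* = 214.
With the tax collected from sellers, supply shifts: qs = 5(p − 36) − 161.
Solving gives q = 134 with buyers paying £95 and sellers receiving £59 (the £36 wedge).
Per-dose burden: buyers £20, sellers £16.
Buyers take the larger share because demand is less price-elastic here (demand slope 4 vs supply slope 5).
The less price-elastic side of the market bears the larger share of a per-unit tax.

Buyers bear the larger share: £20 per dose.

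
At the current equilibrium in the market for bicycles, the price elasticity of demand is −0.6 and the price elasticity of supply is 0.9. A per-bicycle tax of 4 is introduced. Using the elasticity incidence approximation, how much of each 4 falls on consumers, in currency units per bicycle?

Consumers bear ≈ 2.4 per bicycle.

Incidence ratio: consumers' share ≈ εs / (εs + |εd|) = 0.9 / (0.9 + 0.6) = 0.6.
So consumers bear ≈ 0.6 × 4 = 2.4; sellers bear 1.6.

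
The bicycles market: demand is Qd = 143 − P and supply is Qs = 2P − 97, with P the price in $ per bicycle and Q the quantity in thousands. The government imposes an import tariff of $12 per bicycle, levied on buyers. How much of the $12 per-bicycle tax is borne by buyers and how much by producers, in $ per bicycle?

Buyers bear $8 per bicycle; producers bear $4 per bicycle.

Without the tax, 143 − P = 2P − 97 gives 3P = 240, so P* = $80 and Q* = 63.
With the tax collected from buyers, demand (in seller-price terms) shifts: Qd = 143 − (P + 12).
Solving gives Q = 55 with buyers paying $88 and producers receiving $76 (the $12 wedge).
Burden on buyers: $8; on producers: $4. (They sum to $12.)
The less price-elastic side of the market bears the larger share of a per-unit tax.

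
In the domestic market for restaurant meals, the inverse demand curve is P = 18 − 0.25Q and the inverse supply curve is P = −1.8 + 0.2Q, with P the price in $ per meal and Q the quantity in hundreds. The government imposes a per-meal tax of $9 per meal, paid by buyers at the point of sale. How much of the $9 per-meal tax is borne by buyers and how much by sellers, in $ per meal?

Rewrite in direct form: Qd = 72 − 4P and Qs = 5P + 9.
Before the tax: set 72 − 4P = 5P + 9 → P* = $7, Q* = 44.
With the tax collected from buyers, demand (in seller-price terms) shifts: Qd = 72 − 4(P + 9).
New equilibrium: buyers pay $12, sellers receive $3, Q = 24. (Wedge: Pb − Ps = 9.)
Burden on buyers: $5; on sellers: $4. (They sum to $9.)
The less price-elastic side of the market bears the larger share of a per-unit tax.

Buyers bear $5 per meal; sellers bear $4 per meal.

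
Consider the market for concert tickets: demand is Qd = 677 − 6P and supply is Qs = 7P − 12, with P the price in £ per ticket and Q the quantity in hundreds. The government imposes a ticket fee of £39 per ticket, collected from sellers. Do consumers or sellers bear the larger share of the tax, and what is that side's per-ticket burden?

Before the tax: set 677 − 6P = 7P − 12 → P* = £53, Q* = 359.
With the tax collected from sellers, supply shifts: Qs = 7(P − 39) − 12.
New equilibrium: consumers pay £74, sellers receive £35, Q = 233. (Wedge: Pb − Ps = 39.)
Per-ticket burden: consumers £21, sellers £18.
Consumers take the larger share because demand is less price-elastic here (demand slope 6 vs supply slope 7).

Consumers bear the larger share: £21 per ticket.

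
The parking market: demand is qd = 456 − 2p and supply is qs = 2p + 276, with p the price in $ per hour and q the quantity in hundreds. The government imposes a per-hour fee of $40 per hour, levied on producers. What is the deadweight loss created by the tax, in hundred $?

Deadweight loss = $800 hundred.

Before the tax: set 456 − 2p = 2p + 276 → p* = $45, q* = 366.
With the tax collected from producers, supply shifts: qs = 2(p − 40) + 276.
New equilibrium: buyers pay $65, producers receive $25, q = 326. (Wedge: pb − ps = 40.)
Quantity falls by |ΔQ| = |366 − 326| = 40.
DWL = ½ · t · |ΔQ| = ½ · 40 · 40 = $800.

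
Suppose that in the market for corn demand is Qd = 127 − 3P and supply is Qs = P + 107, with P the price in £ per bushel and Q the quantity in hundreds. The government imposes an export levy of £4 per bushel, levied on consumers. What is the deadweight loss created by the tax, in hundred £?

Deadweight loss = £6 hundred.

Before the tax: set 127 − 3P = P + 107 → P* = £5, Q* = 112.
With the tax collected from consumers, demand (in seller-price terms) shifts: Qd = 127 − 3(P + 4).
New equilibrium: consumers pay £6, suppliers receive £2, Q = 109. (Wedge: Pb − Ps = 4.)
Quantity falls by |ΔQ| = |112 − 109| = 3.
DWL = ½ · t · |ΔQ| = ½ · 4 · 3 = £6.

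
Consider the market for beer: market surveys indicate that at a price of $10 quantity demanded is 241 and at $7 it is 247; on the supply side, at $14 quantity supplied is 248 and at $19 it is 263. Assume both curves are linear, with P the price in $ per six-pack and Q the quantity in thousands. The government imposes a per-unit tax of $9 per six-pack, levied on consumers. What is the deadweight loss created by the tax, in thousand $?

Demand slope: (247 − 241)/(7 − 10) = -2, so Qd = 261 − 2P.
Supply slope: (263 − 248)/(19 − 14) = 3, so Qs = 3P + 206.
Without the tax, 261 − 2P = 3P + 206 gives 5P = 55, so P* = $11 and Q* = 239.
With the tax collected from consumers, demand (in seller-price terms) shifts: Qd = 261 − 2(P + 9).
New equilibrium: consumers pay $16.4, producers receive $7.4, Q = 228.2. (Wedge: Pb − Ps = 9.)
Quantity falls by |ΔQ| = |239 − 228.2| = 10.8.
DWL = ½ · t · |ΔQ| = ½ · 9 · 10.8 = $48.6.

Deadweight loss = $48.6 thousand.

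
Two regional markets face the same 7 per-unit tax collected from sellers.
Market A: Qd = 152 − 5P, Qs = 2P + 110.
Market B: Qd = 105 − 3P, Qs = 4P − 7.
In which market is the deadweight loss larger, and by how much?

Market B, by 7.

Market A: pre-tax P* = 6, Q* = 122; post-tax Q = 112; deadweight loss = 35.
Market B: pre-tax P* = 16, Q* = 57; post-tax Q = 45; deadweight loss = 42.
Difference: 35 vs 42 → market B is larger by 7.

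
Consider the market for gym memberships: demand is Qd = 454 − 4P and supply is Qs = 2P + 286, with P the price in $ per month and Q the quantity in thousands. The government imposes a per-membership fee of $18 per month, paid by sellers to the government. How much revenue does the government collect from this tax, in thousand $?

Without the tax, 454 − 4P = 2P + 286 gives 6P = 168, so P* = $28 and Q* = 342.
With the tax collected from sellers, supply shifts: Qs = 2(P − 18) + 286.
Solving gives Q = 318 with consumers paying $34 and sellers receiving $16 (the $18 wedge).
Revenue = t · Q = 18 · 318 = $5724.

Tax revenue = $5724 thousand.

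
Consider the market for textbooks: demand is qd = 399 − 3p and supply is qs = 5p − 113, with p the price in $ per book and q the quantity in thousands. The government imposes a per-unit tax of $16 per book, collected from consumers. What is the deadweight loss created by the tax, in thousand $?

Before the tax: set 399 − 3p = 5p − 113 → p* = $64, q* = 207.
With the tax collected from consumers, demand (in seller-price terms) shifts: qd = 399 − 3(p + 16).
Solving gives q = 177 with consumers paying $74 and suppliers receiving $58 (the $16 wedge).
Quantity falls by |ΔQ| = |207 − 177| = 30.
DWL = ½ · t · |ΔQ| = ½ · 16 · 30 = $240.

Deadweight loss = $240 thousand.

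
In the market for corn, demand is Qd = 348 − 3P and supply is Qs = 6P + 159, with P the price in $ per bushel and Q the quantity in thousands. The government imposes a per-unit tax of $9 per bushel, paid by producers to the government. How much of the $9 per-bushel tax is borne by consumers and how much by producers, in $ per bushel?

Consumers bear $6 per bushel; producers bear $3 per bushel.

Before the tax: set 348 − 3P = 6P + 159 → P* = $21, Q* = 285.
With the tax collected from producers, supply shifts: Qs = 6(P − 9) + 159.
Solving gives Q = 267 with consumers paying $27 and producers receiving $18 (the $9 wedge).
Burden on consumers: $6; on producers: $3. (They sum to $9.)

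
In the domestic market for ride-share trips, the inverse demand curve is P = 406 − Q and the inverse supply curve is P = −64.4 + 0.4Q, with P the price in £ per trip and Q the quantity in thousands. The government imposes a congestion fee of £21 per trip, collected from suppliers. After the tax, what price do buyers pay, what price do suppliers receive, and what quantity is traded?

Buyers pay £85; suppliers receive £64; quantity = 321.

Rewrite in direct form: Qd = 406 − P and Qs = 2.5P + 161.
Before the tax: set 406 − P = 2.5P + 161 → P* = £70, Q* = 336.
With the tax collected from suppliers, supply shifts: Qs = 2.5(P − 21) + 161.
Solving gives Q = 321 with buyers paying £85 and suppliers receiving £64 (the £21 wedge).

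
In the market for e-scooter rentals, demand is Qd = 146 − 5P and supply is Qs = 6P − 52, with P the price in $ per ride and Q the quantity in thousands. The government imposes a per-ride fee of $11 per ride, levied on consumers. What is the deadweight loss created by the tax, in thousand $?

Deadweight loss = $165 thousand.

Before the tax: set 146 − 5P = 6P − 52 → P* = $18, Q* = 56.
With the tax collected from consumers, demand (in seller-price terms) shifts: Qd = 146 − 5(P + 11).
Solving gives Q = 26 with consumers paying $24 and suppliers receiving $13 (the $11 wedge).
Quantity falls by |ΔQ| = |56 − 26| = 30.
DWL = ½ · t · |ΔQ| = ½ · 11 · 30 = $165.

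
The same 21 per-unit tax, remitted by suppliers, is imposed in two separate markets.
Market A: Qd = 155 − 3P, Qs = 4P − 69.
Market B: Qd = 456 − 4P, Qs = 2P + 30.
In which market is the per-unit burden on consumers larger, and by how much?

Market A: pre-tax P* = 32, Q* = 59; post-tax Q = 23; per-unit burden on consumers = 12.
Market B: pre-tax P* = 71, Q* = 172; post-tax Q = 144; per-unit burden on consumers = 7.
Difference: 12 vs 7 → market A is larger by 5.

Market A, by 5.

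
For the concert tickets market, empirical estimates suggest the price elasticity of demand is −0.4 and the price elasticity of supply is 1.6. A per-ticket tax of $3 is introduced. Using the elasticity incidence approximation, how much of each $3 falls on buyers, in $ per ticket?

Incidence ratio: buyers' share ≈ εs / (εs + |εd|) = 1.6 / (1.6 + 0.4) = 0.8.
So buyers bear ≈ 0.8 × $3 = $2.4; producers bear $0.6.

Buyers bear ≈ $2.4 per ticket.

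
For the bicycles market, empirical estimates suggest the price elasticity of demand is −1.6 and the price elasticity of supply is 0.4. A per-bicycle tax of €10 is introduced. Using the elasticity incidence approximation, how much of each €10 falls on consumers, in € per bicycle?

Incidence ratio: consumers' share ≈ εs / (εs + |εd|) = 0.4 / (0.4 + 1.6) = 0.2.
So consumers bear ≈ 0.2 × €10 = €2; suppliers bear €8.

Consumers bear ≈ €2 per bicycle.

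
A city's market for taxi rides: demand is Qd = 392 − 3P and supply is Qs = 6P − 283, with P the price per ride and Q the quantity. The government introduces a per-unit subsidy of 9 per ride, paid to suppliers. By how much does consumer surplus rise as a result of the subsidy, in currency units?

Consumer surplus rises by 1056.

Before the subsidy: set 392 − 3P = 6P − 283 → P* = 75, Q* = 167.
With a per-unit subsidy paid to suppliers, each receives P + 9 per unit sold, so supply becomes Qs = 6(P + 9) − 283.
Solving gives Q = 185 with buyers paying 69 and suppliers receiving 78 (the 9 wedge).
ΔCS is the trapezoid between Q = 185 and Q = 167 of height 6: ½ · (167 + 185) · 6 = 1056.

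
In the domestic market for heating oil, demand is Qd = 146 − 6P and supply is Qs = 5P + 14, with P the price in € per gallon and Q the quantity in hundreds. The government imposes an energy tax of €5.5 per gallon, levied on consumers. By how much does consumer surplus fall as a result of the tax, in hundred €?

Consumer surplus falls by €166.25 hundred.

Before the tax: set 146 − 6P = 5P + 14 → P* = €12, Q* = 74.
With the tax collected from consumers, demand (in seller-price terms) shifts: Qd = 146 − 6(P + 5.5).
Solving gives Q = 59 with consumers paying €14.5 and suppliers receiving €9 (the €5.5 wedge).
ΔCS is the trapezoid between Q = 59 and Q = 74 of height €2.5: ½ · (74 + 59) · 2.5 = €166.25.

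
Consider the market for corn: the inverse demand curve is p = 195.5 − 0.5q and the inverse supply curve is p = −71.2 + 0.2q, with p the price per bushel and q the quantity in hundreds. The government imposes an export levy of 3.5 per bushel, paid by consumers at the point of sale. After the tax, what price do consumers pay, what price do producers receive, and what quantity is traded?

Inverting to q(p) form: qd = 391 − 2p; qs = 5p + 356.
Without the tax, 391 − 2p = 5p + 356 gives 7p = 35, so p* = 5 and q* = 381.
With the tax collected from consumers, demand (in seller-price terms) shifts: qd = 391 − 2(p + 3.5).
New equilibrium: consumers pay 7.5, producers receive 4, q = 376. (Wedge: pb − ps = 3.5.)

Consumers pay 7.5; producers receive 4; quantity = 376.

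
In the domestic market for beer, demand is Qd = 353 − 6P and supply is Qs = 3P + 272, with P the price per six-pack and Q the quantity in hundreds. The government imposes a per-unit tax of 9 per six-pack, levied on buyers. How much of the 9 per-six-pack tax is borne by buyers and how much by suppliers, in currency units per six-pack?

Buyers bear 3 per six-pack; suppliers bear 6 per six-pack.

Without the tax, 353 − 6P = 3P + 272 gives 9P = 81, so P* = 9 and Q* = 299.
With the tax collected from buyers, demand (in seller-price terms) shifts: Qd = 353 − 6(P + 9).
New equilibrium: buyers pay 12, suppliers receive 3, Q = 281. (Wedge: Pb − Ps = 9.)
Burden on buyers: 3; on suppliers: 6. (They sum to 9.)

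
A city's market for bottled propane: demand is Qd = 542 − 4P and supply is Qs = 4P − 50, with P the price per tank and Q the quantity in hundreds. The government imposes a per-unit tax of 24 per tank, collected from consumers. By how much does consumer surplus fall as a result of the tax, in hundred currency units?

Consumer surplus falls by 2664 hundred.

Without the tax, 542 − 4P = 4P − 50 gives 8P = 592, so P* = 74 and Q* = 246.
With the tax collected from consumers, demand (in seller-price terms) shifts: Qd = 542 − 4(P + 24).
New equilibrium: consumers pay 86, producers receive 62, Q = 198. (Wedge: Pb − Ps = 24.)
ΔCS is the trapezoid between Q = 198 and Q = 246 of height 12: ½ · (246 + 198) · 12 = 2664.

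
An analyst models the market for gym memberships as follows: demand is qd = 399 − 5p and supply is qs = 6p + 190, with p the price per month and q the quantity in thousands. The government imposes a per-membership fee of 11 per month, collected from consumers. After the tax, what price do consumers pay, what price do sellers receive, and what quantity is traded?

Consumers pay 25; sellers receive 14; quantity = 274.

Before the tax: set 399 − 5p = 6p + 190 → p* = 19, q* = 304.
With the tax collected from consumers, demand (in seller-price terms) shifts: qd = 399 − 5(p + 11).
New equilibrium: consumers pay 25, sellers receive 14, q = 274. (Wedge: pb − ps = 11.)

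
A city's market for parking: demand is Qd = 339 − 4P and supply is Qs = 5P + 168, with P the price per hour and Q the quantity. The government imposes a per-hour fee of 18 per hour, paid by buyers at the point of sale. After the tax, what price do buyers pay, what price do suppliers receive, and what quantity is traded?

Buyers pay 29; suppliers receive 11; quantity = 223.

Before the tax: set 339 − 4P = 5P + 168 → P* = 19, Q* = 263.
With the tax collected from buyers, demand (in seller-price terms) shifts: Qd = 339 − 4(P + 18).
Solving gives Q = 223 with buyers paying 29 and suppliers receiving 11 (the 18 wedge).
The less price-elastic side of the market bears the larger share of a per-unit tax.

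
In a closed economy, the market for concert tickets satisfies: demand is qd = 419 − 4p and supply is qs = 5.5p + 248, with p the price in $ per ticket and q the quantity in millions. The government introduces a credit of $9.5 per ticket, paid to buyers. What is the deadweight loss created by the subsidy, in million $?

Without the subsidy, 419 − 4p = 5.5p + 248 gives 9.5p = 171, so p* = $18 and q* = 347.
With a per-unit subsidy paid to buyers, each effectively pays p − 9.5, so demand becomes qd = 419 − 4(p − 9.5).
Solving gives q = 369 with buyers paying $12.5 and suppliers receiving $22 (the $9.5 wedge).
Quantity rises by |ΔQ| = |347 − 369| = 22.
DWL = ½ · t · |ΔQ| = ½ · 9.5 · 22 = $104.5.

Deadweight loss = $104.5 million.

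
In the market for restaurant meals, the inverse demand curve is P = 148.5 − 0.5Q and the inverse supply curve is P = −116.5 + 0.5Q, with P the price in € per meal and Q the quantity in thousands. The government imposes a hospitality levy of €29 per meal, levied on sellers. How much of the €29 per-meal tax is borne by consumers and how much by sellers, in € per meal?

Consumers bear €14.5 per meal; sellers bear €14.5 per meal.

Rewrite in direct form: Qd = 297 − 2P and Qs = 2P + 233.
Before the tax: set 297 − 2P = 2P + 233 → P* = €16, Q* = 265.
With the tax collected from sellers, supply shifts: Qs = 2(P − 29) + 233.
New equilibrium: consumers pay €30.5, sellers receive €1.5, Q = 236. (Wedge: Pb − Ps = 29.)
Burden on consumers: €14.5; on sellers: €14.5. (They sum to €29.)
The less price-elastic side of the market bears the larger share of a per-unit tax.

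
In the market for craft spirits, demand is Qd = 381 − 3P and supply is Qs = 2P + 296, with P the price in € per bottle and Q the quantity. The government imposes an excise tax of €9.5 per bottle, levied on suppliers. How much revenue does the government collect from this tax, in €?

Tax revenue = €3026.7.

Before the tax: set 381 − 3P = 2P + 296 → P* = €17, Q* = 330.
With the tax collected from suppliers, supply shifts: Qs = 2(P − 9.5) + 296.
New equilibrium: consumers pay €20.8, suppliers receive €11.3, Q = 318.6. (Wedge: Pb − Ps = 9.5.)
Revenue = t · Q = 9.5 · 318.6 = €3026.7.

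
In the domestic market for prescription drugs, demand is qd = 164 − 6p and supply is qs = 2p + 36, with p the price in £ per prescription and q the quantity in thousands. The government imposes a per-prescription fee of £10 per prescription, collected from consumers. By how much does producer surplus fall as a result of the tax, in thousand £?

Producer surplus falls by £453.75 thousand.

Without the tax, 164 − 6p = 2p + 36 gives 8p = 128, so p* = £16 and q* = 68.
With the tax collected from consumers, demand (in seller-price terms) shifts: qd = 164 − 6(p + 10).
New equilibrium: consumers pay £18.5, producers receive £8.5, q = 53. (Wedge: pb − ps = 10.)
ΔPS is the trapezoid between Q = 53 and Q = 68 of height £7.5: ½ · (68 + 53) · 7.5 = £453.75.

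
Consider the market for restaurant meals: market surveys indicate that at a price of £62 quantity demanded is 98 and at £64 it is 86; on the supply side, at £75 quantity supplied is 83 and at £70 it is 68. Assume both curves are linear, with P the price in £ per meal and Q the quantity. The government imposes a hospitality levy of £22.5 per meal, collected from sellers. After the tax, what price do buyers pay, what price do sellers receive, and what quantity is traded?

Demand slope: (86 − 98)/(64 − 62) = -6, so Qd = 470 − 6P.
Supply slope: (68 − 83)/(70 − 75) = 3, so Qs = 3P − 142.
Without the tax, 470 − 6P = 3P − 142 gives 9P = 612, so P* = £68 and Q* = 62.
With the tax collected from sellers, supply shifts: Qs = 3(P − 22.5) − 142.
Solving gives Q = 17 with buyers paying £75.5 and sellers receiving £53 (the £22.5 wedge).
The less price-elastic side of the market bears the larger share of a per-unit tax.

Buyers pay £75.5; sellers receive £53; quantity = 17.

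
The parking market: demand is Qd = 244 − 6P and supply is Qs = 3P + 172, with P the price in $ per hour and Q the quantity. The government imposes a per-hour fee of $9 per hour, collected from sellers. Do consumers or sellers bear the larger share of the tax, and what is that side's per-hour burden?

Sellers bear the larger share: $6 per hour.

Before the tax: set 244 − 6P = 3P + 172 → P* = $8, Q* = 196.
With the tax collected from sellers, supply shifts: Qs = 3(P − 9) + 172.
New equilibrium: consumers pay $11, sellers receive $2, Q = 178. (Wedge: Pb − Ps = 9.)
Per-hour burden: consumers $3, sellers $6.
Sellers take the larger share because supply is less price-elastic here (demand slope 6 vs supply slope 3).
The less price-elastic side of the market bears the larger share of a per-unit tax.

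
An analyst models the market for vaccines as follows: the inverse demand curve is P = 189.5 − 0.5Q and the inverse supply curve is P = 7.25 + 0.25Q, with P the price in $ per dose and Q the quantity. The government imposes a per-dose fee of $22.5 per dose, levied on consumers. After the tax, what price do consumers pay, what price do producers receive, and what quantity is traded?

Inverting to Q(P) form: Qd = 379 − 2P; Qs = 4P − 29.
Without the tax, 379 − 2P = 4P − 29 gives 6P = 408, so P* = $68 and Q* = 243.
With the tax collected from consumers, demand (in seller-price terms) shifts: Qd = 379 − 2(P + 22.5).
Solving gives Q = 213 with consumers paying $83 and producers receiving $60.5 (the $22.5 wedge).
The less price-elastic side of the market bears the larger share of a per-unit tax.

Consumers pay $83; producers receive $60.5; quantity = 213.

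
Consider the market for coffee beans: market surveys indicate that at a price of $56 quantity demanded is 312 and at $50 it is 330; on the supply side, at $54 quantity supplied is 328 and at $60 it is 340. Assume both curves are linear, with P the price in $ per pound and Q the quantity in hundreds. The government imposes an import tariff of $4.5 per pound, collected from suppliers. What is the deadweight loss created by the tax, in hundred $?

Deadweight loss = $12.15 hundred.

Demand slope: (330 − 312)/(50 − 56) = -3, so Qd = 480 − 3P.
Supply slope: (340 − 328)/(60 − 54) = 2, so Qs = 2P + 220.
Without the tax, 480 − 3P = 2P + 220 gives 5P = 260, so P* = $52 and Q* = 324.
With the tax collected from suppliers, supply shifts: Qs = 2(P − 4.5) + 220.
Solving gives Q = 318.6 with consumers paying $53.8 and suppliers receiving $49.3 (the $4.5 wedge).
Quantity falls by |ΔQ| = |324 − 318.6| = 5.4.
DWL = ½ · t · |ΔQ| = ½ · 4.5 · 5.4 = $12.15.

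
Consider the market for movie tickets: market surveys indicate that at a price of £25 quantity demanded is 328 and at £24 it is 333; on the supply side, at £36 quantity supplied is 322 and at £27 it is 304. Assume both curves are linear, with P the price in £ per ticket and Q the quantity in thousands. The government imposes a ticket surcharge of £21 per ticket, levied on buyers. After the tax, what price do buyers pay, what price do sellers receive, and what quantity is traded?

Buyers pay £35; sellers receive £14; quantity = 278.

Demand slope: (333 − 328)/(24 − 25) = -5, so Qd = 453 − 5P.
Supply slope: (304 − 322)/(27 − 36) = 2, so Qs = 2P + 250.
Before the tax: set 453 − 5P = 2P + 250 → P* = £29, Q* = 308.
With the tax collected from buyers, demand (in seller-price terms) shifts: Qd = 453 − 5(P + 21).
Solving gives Q = 278 with buyers paying £35 and sellers receiving £14 (the £21 wedge).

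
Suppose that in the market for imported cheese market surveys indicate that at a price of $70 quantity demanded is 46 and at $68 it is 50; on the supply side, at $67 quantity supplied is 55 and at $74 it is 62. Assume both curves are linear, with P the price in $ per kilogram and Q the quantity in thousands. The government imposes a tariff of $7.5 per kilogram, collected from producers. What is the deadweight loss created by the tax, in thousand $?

Demand slope: (50 − 46)/(68 − 70) = -2, so Qd = 186 − 2P.
Supply slope: (62 − 55)/(74 − 67) = 1, so Qs = P − 12.
Before the tax: set 186 − 2P = P − 12 → P* = $66, Q* = 54.
With the tax collected from producers, supply shifts: Qs = (P − 7.5) − 12.
New equilibrium: consumers pay $68.5, producers receive $61, Q = 49. (Wedge: Pb − Ps = 7.5.)
Quantity falls by |ΔQ| = |54 − 49| = 5.
DWL = ½ · t · |ΔQ| = ½ · 7.5 · 5 = $18.75.

Deadweight loss = $18.75 thousand.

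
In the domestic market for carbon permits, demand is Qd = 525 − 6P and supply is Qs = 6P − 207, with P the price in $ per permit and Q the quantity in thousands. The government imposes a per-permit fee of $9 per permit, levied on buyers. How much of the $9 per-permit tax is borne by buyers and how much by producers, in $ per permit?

Before the tax: set 525 − 6P = 6P − 207 → P* = $61, Q* = 159.
With the tax collected from buyers, demand (in seller-price terms) shifts: Qd = 525 − 6(P + 9).
Solving gives Q = 132 with buyers paying $65.5 and producers receiving $56.5 (the $9 wedge).
Burden on buyers: $4.5; on producers: $4.5. (They sum to $9.)

Buyers bear $4.5 per permit; producers bear $4.5 per permit.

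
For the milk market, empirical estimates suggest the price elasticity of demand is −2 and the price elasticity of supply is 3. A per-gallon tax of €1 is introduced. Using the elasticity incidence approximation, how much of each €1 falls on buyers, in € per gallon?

Buyers bear ≈ €0.6 per gallon.

Incidence ratio: buyers' share ≈ εs / (εs + |εd|) = 3 / (3 + 2) = 0.6.
So buyers bear ≈ 0.6 × €1 = €0.6; sellers bear €0.4.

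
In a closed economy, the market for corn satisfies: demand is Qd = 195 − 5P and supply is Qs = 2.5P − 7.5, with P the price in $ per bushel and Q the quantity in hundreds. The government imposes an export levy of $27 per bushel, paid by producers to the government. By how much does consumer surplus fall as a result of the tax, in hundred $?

Without the tax, 195 − 5P = 2.5P − 7.5 gives 7.5P = 202.5, so P* = $27 and Q* = 60.
With the tax collected from producers, supply shifts: Qs = 2.5(P − 27) − 7.5.
New equilibrium: buyers pay $36, producers receive $9, Q = 15. (Wedge: Pb − Ps = 27.)
ΔCS is the trapezoid between Q = 15 and Q = 60 of height $9: ½ · (60 + 15) · 9 = $337.5.

Consumer surplus falls by $337.5 hundred.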